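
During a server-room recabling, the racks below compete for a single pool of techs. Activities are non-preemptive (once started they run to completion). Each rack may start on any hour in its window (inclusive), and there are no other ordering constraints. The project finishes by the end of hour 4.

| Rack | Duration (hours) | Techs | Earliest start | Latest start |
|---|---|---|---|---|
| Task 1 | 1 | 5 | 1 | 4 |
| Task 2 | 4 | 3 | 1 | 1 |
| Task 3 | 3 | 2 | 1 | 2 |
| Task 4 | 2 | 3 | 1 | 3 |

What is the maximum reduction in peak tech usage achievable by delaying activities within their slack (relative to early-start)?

Early-start peak: h1:13  h2:8  h3:5  h4:3 ⇒ 13.
Leveled (Task 1@1, Task 2@1, Task 3@2, Task 4@2): h1:8  h2:8  h3:8  h4:5 ⇒ 8.
Reduction 13 − 8 = 5.

5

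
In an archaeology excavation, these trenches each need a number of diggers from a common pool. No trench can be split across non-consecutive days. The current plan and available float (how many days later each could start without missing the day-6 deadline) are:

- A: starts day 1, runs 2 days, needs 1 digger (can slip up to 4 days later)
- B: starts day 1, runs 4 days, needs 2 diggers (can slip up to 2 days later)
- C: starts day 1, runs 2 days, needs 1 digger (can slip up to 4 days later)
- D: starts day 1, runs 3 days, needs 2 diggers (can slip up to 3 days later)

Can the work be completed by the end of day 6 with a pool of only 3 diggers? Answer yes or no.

no

The minimum achievable peak is 4; 3 < 4, so no feasible schedule stays within the cap.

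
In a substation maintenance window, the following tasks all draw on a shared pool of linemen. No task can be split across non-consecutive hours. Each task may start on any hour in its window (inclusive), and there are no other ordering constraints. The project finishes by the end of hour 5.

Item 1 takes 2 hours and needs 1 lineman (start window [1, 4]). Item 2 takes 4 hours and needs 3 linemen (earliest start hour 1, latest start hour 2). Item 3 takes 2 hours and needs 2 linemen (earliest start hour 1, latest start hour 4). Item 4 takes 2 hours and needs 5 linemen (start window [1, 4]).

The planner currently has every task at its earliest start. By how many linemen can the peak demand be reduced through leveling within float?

3

Early-start peak: h1:11  h2:11  h3:3  h4:3  h5:0 ⇒ 11.
Leveled (Item 1@1, Item 2@1, Item 3@1, Item 4@3): h1:6  h2:6  h3:8  h4:8  h5:0 ⇒ 8.
Reduction 11 − 8 = 3.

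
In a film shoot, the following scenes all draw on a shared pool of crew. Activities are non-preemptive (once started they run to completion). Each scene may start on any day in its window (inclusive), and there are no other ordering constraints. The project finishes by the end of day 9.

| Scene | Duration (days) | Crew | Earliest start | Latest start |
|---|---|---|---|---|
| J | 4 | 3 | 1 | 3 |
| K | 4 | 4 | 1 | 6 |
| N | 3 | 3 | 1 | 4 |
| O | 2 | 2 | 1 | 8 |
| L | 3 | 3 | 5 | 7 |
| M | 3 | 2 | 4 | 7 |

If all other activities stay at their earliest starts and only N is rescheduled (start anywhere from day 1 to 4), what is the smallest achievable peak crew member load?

12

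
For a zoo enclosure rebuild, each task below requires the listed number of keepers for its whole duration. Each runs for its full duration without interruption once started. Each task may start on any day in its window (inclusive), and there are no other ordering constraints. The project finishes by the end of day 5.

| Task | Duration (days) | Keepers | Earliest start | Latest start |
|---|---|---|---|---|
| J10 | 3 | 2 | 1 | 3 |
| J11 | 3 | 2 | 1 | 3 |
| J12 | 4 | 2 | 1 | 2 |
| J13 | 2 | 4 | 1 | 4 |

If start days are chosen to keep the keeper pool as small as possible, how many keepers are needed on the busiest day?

Early-start (J10@1, J11@1, J12@1, J13@1) gives peak 10: d1:10  d2:10  d3:6  d4:2  d5:0.
Shift J13→4.
Schedule J10@1, J11@1, J12@1, J13@4: d1:6  d2:6  d3:6  d4:6  d5:4 — peak 6.
Total keeper-days = 28 over 5 days ⇒ peak ≥ ⌈28/5⌉ = 6, so 6 is optimal.

6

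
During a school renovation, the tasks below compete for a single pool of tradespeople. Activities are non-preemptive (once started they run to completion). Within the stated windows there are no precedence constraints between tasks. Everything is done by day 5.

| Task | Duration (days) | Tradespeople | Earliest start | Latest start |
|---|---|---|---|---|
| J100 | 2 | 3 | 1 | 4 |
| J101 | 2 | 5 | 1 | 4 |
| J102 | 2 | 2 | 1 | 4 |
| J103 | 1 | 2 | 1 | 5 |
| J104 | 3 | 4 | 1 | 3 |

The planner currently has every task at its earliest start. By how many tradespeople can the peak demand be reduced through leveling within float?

Early-start peak: d1:16  d2:14  d3:4  d4:0  d5:0 ⇒ 16.
Leveled (J100@1, J101@4, J102@3, J103@5, J104@1): d1:7  d2:7  d3:6  d4:7  d5:7 ⇒ 7.
Reduction 16 − 7 = 9.

9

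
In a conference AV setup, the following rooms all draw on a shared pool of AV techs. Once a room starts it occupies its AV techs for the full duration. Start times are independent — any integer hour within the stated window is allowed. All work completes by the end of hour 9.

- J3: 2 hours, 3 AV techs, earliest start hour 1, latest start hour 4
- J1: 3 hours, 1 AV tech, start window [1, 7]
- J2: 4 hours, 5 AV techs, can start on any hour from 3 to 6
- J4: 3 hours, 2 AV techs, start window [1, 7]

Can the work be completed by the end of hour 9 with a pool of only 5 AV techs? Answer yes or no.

Schedule J3@1, J1@1, J2@6, J4@3: h1:4  h2:4  h3:3  h4:2  h5:2  h6:5  h7:5  h8:5  h9:5 — peak 5 ≤ 5.

yes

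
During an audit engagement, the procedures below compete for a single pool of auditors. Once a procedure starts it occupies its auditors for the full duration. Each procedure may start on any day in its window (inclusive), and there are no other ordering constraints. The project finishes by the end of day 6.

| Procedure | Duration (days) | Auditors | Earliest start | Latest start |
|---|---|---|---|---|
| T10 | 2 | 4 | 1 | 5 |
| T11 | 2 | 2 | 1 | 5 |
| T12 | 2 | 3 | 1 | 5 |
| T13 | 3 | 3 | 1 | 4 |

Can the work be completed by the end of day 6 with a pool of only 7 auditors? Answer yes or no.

yes

Schedule T10@1, T11@1, T12@3, T13@3: d1:6  d2:6  d3:6  d4:6  d5:3  d6:0 — peak 6 ≤ 7.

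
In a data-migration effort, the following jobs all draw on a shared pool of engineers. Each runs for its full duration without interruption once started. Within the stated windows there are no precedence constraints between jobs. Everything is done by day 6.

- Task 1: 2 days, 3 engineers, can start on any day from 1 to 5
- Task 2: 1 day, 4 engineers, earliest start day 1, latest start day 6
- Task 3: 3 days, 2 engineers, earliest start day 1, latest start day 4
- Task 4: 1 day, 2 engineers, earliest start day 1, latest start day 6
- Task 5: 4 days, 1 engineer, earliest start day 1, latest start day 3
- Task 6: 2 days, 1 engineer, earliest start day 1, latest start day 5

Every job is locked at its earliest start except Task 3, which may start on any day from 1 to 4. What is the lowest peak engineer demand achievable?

Task 3@1: d1:13  d2:7  d3:3  d4:1  d5:0  d6:0 → peak 13
Task 3@2: d1:11  d2:7  d3:3  d4:3  d5:0  d6:0 → peak 11
Task 3@3: d1:11  d2:5  d3:3  d4:3  d5:2  d6:0 → peak 11
Task 3@4: d1:11  d2:5  d3:1  d4:3  d5:2  d6:2 → peak 11
Best is Task 3@2, peak 11.

11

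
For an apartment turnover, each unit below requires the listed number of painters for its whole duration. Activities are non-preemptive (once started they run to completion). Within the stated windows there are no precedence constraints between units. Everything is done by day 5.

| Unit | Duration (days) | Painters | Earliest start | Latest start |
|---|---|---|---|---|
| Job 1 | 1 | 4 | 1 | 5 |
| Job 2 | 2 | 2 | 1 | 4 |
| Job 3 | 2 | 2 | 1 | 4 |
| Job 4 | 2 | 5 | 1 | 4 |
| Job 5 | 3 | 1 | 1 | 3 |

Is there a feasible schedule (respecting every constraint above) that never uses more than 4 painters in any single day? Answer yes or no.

no

Total painter-days = 25; over 5 days the average is 25/5 > 4, so some day must exceed 4.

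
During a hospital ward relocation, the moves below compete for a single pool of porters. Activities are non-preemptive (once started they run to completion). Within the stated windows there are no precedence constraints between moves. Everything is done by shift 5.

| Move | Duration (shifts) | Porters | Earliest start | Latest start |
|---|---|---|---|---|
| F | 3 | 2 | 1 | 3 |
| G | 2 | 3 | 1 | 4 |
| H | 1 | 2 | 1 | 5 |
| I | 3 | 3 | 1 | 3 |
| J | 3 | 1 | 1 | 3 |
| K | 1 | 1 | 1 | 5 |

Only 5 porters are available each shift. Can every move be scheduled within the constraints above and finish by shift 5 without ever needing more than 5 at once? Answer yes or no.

Total porter-shifts = 27; over 5 shifts the average is 27/5 > 5, so some shift must exceed 5.

no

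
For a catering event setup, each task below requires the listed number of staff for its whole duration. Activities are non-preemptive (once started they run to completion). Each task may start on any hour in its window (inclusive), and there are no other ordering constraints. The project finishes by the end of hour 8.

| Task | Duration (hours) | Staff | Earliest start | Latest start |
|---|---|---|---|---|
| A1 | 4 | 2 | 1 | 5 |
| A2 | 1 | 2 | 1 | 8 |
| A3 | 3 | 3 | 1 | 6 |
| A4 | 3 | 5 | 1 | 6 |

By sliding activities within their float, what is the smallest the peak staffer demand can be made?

5

Early-start (A1@1, A2@1, A3@1, A4@1) gives peak 12: h1:12  h2:10  h3:10  h4:2  h5:0  h6:0  h7:0  h8:0.
Shift A3→2, A4→5.
Schedule A1@1, A2@1, A3@2, A4@5: h1:4  h2:5  h3:5  h4:5  h5:5  h6:5  h7:5  h8:0 — peak 5.
Total staffer-hours = 34 over 8 hours ⇒ peak ≥ ⌈34/8⌉ = 5, so 5 is optimal.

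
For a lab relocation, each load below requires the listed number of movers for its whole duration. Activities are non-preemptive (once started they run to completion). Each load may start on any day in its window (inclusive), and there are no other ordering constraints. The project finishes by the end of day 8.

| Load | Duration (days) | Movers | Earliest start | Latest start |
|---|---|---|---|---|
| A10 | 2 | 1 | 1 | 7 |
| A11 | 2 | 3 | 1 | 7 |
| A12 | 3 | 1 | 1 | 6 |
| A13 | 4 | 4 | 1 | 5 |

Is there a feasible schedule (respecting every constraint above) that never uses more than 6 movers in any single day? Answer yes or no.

yes

Schedule A10@1, A11@3, A12@1, A13@5: d1:2  d2:2  d3:4  d4:3  d5:4  d6:4  d7:4  d8:4 — peak 4 ≤ 6.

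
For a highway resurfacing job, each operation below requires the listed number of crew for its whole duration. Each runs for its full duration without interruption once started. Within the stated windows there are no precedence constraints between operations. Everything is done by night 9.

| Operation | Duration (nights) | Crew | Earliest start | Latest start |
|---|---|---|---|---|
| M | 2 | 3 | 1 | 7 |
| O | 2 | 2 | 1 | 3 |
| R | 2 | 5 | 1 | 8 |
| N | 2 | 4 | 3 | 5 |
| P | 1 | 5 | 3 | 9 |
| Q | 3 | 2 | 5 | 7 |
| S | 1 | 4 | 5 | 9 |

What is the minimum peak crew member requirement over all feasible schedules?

Early-start (M@1, O@1, R@1, N@3, P@3, Q@5, S@5) gives peak 10: n1:10  n2:10  n3:9  n4:4  n5:6  n6:2  n7:2  n8:0  n9:0.
Shift R→3, N→5, P→8, S→7.
Schedule M@1, O@1, R@3, N@5, P@8, Q@5, S@7: n1:5  n2:5  n3:5  n4:5  n5:6  n6:6  n7:6  n8:5  n9:0 — peak 6.

6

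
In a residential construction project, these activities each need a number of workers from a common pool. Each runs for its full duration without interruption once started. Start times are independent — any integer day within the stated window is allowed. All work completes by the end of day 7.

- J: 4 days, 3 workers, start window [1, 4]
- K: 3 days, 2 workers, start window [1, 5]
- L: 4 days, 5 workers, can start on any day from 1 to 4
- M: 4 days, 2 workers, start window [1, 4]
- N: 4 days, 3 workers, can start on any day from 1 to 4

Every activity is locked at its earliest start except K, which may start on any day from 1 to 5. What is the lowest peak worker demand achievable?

K@1: d1:15  d2:15  d3:15  d4:13  d5:0  d6:0  d7:0 → peak 15
K@2: d1:13  d2:15  d3:15  d4:15  d5:0  d6:0  d7:0 → peak 15
K@3: d1:13  d2:13  d3:15  d4:15  d5:2  d6:0  d7:0 → peak 15
K@4: d1:13  d2:13  d3:13  d4:15  d5:2  d6:2  d7:0 → peak 15
K@5: d1:13  d2:13  d3:13  d4:13  d5:2  d6:2  d7:2 → peak 13
Best is K@5, peak 13.

13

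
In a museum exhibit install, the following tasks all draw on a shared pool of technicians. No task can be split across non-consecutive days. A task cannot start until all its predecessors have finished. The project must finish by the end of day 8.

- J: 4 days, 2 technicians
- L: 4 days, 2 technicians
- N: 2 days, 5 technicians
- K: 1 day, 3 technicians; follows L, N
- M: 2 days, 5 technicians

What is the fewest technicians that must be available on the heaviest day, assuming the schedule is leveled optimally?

Early-start (J@1, L@1, N@1, K@5, M@1) gives peak 14: d1:14  d2:14  d3:4  d4:4  d5:3  d6:0  d7:0  d8:0.
Shift L→3, K→7, M→5.
Schedule J@1, L@3, N@1, K@7, M@5: d1:7  d2:7  d3:4  d4:4  d5:7  d6:7  d7:3  d8:0 — peak 7.

7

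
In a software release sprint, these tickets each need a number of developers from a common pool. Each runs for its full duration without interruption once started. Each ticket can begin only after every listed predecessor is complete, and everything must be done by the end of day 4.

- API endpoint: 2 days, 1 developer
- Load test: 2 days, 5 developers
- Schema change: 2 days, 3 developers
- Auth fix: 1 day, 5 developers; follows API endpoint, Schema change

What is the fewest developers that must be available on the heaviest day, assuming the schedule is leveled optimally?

Schedule API endpoint@1, Load test@1, Schema change@1, Auth fix@3: d1:9  d2:9  d3:5  d4:0 — peak 9.
No arrangement of the 15 feasible schedules does better.

9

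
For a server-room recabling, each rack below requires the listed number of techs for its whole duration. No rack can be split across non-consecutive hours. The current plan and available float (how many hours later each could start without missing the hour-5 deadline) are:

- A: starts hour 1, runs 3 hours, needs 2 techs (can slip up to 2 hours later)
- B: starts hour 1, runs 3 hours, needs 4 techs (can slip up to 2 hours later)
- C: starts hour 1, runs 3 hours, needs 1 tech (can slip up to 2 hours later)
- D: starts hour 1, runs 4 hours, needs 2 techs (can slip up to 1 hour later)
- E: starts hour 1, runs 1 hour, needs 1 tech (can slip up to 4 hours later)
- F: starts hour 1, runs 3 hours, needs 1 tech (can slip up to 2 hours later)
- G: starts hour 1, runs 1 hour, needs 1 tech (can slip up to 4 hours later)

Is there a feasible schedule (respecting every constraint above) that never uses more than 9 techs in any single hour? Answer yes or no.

The minimum achievable peak is 10; 9 < 10, so no feasible schedule stays within the cap.

no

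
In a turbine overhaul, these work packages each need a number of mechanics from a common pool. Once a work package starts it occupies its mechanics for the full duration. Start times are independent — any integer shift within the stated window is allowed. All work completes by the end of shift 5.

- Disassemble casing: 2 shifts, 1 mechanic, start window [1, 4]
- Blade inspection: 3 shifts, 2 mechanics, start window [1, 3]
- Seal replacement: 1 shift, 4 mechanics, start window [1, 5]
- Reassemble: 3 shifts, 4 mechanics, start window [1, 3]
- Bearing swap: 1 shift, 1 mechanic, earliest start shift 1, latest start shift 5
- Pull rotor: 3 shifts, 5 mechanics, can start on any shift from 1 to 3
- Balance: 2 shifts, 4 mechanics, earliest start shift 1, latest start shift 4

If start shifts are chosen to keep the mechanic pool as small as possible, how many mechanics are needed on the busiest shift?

11

Early-start (Disassemble casing@1, Blade inspection@1, Seal replacement@1, Reassemble@1, Bearing swap@1, Pull rotor@1, Balance@1) gives peak 21: s1:21  s2:16  s3:11  s4:0  s5:0.
Shift Bearing swap→2, Pull rotor→3, Balance→4.
Schedule Disassemble casing@1, Blade inspection@1, Seal replacement@1, Reassemble@1, Bearing swap@2, Pull rotor@3, Balance@4: s1:11  s2:8  s3:11  s4:9  s5:9 — peak 11.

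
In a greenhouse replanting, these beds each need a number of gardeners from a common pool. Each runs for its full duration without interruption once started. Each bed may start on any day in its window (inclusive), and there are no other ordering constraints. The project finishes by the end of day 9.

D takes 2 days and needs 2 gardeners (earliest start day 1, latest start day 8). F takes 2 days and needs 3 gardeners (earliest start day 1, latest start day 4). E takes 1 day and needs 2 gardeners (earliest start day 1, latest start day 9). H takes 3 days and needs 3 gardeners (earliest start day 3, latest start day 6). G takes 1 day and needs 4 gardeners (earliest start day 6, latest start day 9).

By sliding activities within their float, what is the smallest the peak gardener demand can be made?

4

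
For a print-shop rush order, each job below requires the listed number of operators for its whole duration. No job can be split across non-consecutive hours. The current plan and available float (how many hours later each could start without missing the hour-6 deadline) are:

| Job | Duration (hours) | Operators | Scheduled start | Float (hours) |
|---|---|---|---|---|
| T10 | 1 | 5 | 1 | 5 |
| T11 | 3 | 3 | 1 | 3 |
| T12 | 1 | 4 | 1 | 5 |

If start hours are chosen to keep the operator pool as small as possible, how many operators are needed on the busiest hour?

5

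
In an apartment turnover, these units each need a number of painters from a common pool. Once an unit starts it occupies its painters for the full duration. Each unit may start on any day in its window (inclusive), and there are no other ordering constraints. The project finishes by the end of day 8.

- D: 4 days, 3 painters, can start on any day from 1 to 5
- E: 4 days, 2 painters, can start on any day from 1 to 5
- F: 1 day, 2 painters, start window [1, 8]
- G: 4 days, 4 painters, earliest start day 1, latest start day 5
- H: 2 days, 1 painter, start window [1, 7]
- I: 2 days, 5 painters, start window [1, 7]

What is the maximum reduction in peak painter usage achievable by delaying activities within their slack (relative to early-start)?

10

Early-start peak: d1:17  d2:15  d3:9  d4:9  d5:0  d6:0  d7:0  d8:0 ⇒ 17.
Leveled (D@1, E@5, F@1, G@2, H@5, I@7): d1:5  d2:7  d3:7  d4:7  d5:7  d6:3  d7:7  d8:7 ⇒ 7.
Reduction 17 − 7 = 10.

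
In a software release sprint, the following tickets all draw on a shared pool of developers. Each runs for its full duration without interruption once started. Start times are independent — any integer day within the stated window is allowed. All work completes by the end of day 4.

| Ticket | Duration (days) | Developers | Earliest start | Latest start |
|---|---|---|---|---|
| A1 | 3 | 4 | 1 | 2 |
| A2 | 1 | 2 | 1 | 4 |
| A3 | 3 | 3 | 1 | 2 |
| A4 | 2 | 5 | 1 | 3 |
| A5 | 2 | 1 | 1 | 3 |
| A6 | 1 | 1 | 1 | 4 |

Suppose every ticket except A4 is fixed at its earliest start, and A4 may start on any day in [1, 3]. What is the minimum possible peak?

12

A4@1: d1:16  d2:13  d3:7  d4:0 → peak 16
A4@2: d1:11  d2:13  d3:12  d4:0 → peak 13
A4@3: d1:11  d2:8  d3:12  d4:5 → peak 12
Best is A4@3, peak 12.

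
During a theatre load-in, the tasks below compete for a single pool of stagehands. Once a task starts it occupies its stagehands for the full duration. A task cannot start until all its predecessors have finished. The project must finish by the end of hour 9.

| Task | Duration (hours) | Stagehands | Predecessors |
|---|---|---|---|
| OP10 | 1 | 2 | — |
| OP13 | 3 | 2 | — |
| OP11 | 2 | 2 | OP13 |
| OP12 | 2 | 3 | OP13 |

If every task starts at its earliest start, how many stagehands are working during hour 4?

5

At early start, hour 4 has: OP11, OP12.
Demand: 2 + 3 = 5.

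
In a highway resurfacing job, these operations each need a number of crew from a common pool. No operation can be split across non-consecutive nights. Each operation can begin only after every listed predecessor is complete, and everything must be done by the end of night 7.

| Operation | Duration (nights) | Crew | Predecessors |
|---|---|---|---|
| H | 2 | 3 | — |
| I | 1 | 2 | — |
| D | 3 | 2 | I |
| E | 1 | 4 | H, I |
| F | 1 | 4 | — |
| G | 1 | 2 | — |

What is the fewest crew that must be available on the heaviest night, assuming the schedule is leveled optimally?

Early-start (H@1, I@1, D@2, E@3, F@1, G@1) gives peak 11: n1:11  n2:5  n3:6  n4:2  n5:0  n6:0  n7:0.
Shift E→5, F→6, G→3.
Schedule H@1, I@1, D@2, E@5, F@6, G@3: n1:5  n2:5  n3:4  n4:2  n5:4  n6:4  n7:0 — peak 5.

5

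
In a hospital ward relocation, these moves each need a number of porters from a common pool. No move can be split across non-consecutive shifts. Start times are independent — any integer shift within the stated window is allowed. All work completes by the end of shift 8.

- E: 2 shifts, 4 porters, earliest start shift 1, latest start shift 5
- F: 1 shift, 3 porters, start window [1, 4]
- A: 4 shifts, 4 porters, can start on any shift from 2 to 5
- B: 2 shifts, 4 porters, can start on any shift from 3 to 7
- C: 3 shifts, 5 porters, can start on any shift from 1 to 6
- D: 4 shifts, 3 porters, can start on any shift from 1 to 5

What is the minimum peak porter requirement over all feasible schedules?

Early-start (E@1, F@1, A@2, B@3, C@1, D@1) gives peak 16: s1:15  s2:16  s3:16  s4:11  s5:4  s6:0  s7:0  s8:0.
Shift C→6, D→5.
Schedule E@1, F@1, A@2, B@3, C@6, D@5: s1:7  s2:8  s3:8  s4:8  s5:7  s6:8  s7:8  s8:8 — peak 8.
Total porter-shifts = 62 over 8 shifts ⇒ peak ≥ ⌈62/8⌉ = 8, so 8 is optimal.

8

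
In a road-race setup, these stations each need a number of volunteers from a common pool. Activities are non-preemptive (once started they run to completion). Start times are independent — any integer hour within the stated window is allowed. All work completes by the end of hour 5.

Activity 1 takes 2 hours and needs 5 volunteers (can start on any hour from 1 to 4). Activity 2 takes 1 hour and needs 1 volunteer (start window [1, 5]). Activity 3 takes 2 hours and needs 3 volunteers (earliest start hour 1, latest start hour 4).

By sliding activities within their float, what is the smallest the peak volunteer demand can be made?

Early-start (Activity 1@1, Activity 2@1, Activity 3@1) gives peak 9: h1:9  h2:8  h3:0  h4:0  h5:0.
Shift Activity 2→3, Activity 3→3.
Schedule Activity 1@1, Activity 2@3, Activity 3@3: h1:5  h2:5  h3:4  h4:3  h5:0 — peak 5.

5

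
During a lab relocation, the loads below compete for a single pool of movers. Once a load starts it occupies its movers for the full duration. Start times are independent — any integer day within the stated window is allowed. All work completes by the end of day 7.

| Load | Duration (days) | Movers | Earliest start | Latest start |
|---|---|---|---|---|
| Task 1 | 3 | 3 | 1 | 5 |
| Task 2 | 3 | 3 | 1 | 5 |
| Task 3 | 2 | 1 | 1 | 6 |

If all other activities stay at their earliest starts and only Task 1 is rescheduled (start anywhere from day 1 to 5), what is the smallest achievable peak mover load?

Task 1@1: d1:7  d2:7  d3:6  d4:0  d5:0  d6:0  d7:0 → peak 7
Task 1@2: d1:4  d2:7  d3:6  d4:3  d5:0  d6:0  d7:0 → peak 7
Task 1@3: d1:4  d2:4  d3:6  d4:3  d5:3  d6:0  d7:0 → peak 6
Task 1@4: d1:4  d2:4  d3:3  d4:3  d5:3  d6:3  d7:0 → peak 4
Task 1@5: d1:4  d2:4  d3:3  d4:0  d5:3  d6:3  d7:3 → peak 4
Best is Task 1@4, peak 4.

4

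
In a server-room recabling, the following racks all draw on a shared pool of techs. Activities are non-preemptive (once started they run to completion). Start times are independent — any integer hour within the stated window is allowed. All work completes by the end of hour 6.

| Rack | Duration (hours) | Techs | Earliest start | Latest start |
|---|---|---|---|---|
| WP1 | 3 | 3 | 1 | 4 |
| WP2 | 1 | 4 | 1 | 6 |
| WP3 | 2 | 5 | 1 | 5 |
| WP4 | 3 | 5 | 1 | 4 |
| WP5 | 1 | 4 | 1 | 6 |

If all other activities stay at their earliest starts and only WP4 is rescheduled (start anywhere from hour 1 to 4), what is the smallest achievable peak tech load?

WP4@1: h1:21  h2:13  h3:8  h4:0  h5:0  h6:0 → peak 21
WP4@2: h1:16  h2:13  h3:8  h4:5  h5:0  h6:0 → peak 16
WP4@3: h1:16  h2:8  h3:8  h4:5  h5:5  h6:0 → peak 16
WP4@4: h1:16  h2:8  h3:3  h4:5  h5:5  h6:5 → peak 16
Best is WP4@2, peak 16.

16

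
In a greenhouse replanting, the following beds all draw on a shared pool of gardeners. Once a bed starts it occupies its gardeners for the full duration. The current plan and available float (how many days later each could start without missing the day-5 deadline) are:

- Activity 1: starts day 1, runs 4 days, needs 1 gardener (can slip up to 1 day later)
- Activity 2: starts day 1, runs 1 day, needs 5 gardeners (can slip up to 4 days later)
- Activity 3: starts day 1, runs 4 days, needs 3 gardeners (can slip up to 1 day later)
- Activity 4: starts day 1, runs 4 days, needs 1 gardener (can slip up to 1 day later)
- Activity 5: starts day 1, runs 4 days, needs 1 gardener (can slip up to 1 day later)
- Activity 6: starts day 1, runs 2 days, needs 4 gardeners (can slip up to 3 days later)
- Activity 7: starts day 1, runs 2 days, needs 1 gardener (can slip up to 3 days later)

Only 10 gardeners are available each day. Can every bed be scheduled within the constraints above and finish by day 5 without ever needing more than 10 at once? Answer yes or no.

yes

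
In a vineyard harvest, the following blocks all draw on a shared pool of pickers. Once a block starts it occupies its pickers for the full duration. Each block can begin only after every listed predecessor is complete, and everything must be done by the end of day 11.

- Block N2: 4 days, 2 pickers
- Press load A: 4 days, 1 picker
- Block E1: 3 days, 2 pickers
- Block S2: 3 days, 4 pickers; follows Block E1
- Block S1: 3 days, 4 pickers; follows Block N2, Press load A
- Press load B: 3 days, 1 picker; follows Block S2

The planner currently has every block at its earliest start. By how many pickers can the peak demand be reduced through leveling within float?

3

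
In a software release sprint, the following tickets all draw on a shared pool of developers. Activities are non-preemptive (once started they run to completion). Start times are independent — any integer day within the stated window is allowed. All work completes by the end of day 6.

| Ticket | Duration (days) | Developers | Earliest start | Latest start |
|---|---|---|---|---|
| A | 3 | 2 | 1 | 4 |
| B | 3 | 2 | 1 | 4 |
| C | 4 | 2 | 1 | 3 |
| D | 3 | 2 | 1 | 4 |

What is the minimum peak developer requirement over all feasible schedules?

Early-start (A@1, B@1, C@1, D@1) gives peak 8: d1:8  d2:8  d3:8  d4:2  d5:0  d6:0.
Shift D→4.
Schedule A@1, B@1, C@1, D@4: d1:6  d2:6  d3:6  d4:4  d5:2  d6:2 — peak 6.

6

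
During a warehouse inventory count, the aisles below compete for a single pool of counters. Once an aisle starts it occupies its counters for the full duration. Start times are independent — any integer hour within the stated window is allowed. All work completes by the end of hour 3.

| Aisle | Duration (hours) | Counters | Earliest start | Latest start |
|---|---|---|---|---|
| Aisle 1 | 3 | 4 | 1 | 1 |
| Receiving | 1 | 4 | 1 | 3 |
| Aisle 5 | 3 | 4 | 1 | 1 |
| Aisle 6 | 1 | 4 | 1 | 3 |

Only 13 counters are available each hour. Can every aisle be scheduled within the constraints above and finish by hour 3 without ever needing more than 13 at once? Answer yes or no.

yes

Schedule Aisle 1@1, Receiving@1, Aisle 5@1, Aisle 6@2: h1:12  h2:12  h3:8 — peak 12 ≤ 13.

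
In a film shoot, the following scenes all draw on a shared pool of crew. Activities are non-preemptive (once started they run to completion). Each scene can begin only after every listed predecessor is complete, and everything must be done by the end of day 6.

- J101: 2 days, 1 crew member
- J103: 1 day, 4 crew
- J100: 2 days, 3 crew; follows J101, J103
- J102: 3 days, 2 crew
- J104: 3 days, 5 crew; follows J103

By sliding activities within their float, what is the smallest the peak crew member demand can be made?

7

Early-start (J101@1, J103@1, J100@3, J102@1, J104@2) gives peak 10: d1:7  d2:8  d3:10  d4:8  d5:0  d6:0.
Shift J100→5, J102→3.
Schedule J101@1, J103@1, J100@5, J102@3, J104@2: d1:5  d2:6  d3:7  d4:7  d5:5  d6:3 — peak 7.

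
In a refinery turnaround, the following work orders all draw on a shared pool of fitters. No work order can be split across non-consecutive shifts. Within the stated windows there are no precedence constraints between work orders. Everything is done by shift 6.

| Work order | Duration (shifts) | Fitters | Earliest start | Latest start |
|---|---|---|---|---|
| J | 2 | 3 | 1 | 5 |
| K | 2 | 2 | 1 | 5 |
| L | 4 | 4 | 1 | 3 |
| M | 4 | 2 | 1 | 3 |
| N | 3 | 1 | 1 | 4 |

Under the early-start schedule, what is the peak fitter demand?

12

Early-start schedule: J@1, K@1, L@1, M@1, N@1.
Load per shift: shift 1: 12, shift 2: 12, shift 3: 7, shift 4: 6, shift 5: 0, shift 6: 0.
Peak is 12.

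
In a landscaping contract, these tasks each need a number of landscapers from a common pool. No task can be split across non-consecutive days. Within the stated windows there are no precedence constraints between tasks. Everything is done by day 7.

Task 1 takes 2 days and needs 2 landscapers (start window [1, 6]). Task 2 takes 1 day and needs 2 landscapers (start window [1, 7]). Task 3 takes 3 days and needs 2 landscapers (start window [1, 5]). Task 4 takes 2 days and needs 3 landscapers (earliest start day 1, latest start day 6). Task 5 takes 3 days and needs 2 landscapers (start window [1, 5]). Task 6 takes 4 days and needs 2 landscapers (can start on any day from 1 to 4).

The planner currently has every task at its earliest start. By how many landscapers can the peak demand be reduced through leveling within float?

7

Early-start peak: d1:13  d2:11  d3:6  d4:2  d5:0  d6:0  d7:0 ⇒ 13.
Leveled (Task 1@1, Task 2@1, Task 3@1, Task 4@3, Task 5@5, Task 6@4): d1:6  d2:4  d3:5  d4:5  d5:4  d6:4  d7:4 ⇒ 6.
Reduction 13 − 6 = 7.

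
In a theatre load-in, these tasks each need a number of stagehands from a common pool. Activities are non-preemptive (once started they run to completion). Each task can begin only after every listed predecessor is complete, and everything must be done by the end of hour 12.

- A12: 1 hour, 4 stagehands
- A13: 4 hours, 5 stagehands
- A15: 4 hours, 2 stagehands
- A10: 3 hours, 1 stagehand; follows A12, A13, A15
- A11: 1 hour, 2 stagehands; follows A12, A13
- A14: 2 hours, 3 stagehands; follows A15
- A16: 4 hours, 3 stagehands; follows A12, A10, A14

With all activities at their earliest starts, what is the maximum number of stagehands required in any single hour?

11

Early-start schedule: A12@1, A13@1, A15@1, A10@5, A11@5, A14@5, A16@8.
Load per hour: hour 1: 11, hour 2: 7, hour 3: 7, hour 4: 7, hour 5: 6, hour 6: 4, hour 7: 1, hour 8: 3, hour 9: 3, hour 10: 3, hour 11: 3, hour 12: 0.
Peak is 11.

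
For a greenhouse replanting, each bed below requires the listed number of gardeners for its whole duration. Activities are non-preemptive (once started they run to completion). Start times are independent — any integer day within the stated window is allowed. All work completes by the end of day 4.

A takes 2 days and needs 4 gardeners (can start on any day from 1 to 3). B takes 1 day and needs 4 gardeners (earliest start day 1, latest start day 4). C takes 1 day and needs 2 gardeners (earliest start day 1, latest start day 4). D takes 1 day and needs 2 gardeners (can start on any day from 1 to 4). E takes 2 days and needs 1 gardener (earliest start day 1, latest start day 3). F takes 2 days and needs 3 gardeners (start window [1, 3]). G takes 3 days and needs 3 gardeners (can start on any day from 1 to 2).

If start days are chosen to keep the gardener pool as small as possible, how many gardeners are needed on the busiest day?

Early-start (A@1, B@1, C@1, D@1, E@1, F@1, G@1) gives peak 19: d1:19  d2:11  d3:3  d4:0.
Shift C→2, D→3, E→3, F→3, G→2.
Schedule A@1, B@1, C@2, D@3, E@3, F@3, G@2: d1:8  d2:9  d3:9  d4:7 — peak 9.
Total gardener-days = 33 over 4 days ⇒ peak ≥ ⌈33/4⌉ = 9, so 9 is optimal.

9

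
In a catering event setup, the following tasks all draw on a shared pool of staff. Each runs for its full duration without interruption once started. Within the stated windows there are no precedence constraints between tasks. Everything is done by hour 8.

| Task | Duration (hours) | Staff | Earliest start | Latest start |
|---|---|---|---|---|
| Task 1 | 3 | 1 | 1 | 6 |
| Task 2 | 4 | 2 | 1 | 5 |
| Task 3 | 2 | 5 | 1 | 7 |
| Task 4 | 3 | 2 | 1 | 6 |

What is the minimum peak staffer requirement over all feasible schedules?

5

Early-start (Task 1@1, Task 2@1, Task 3@1, Task 4@1) gives peak 10: h1:10  h2:10  h3:5  h4:2  h5:0  h6:0  h7:0  h8:0.
Shift Task 3→5.
Schedule Task 1@1, Task 2@1, Task 3@5, Task 4@1: h1:5  h2:5  h3:5  h4:2  h5:5  h6:5  h7:0  h8:0 — peak 5.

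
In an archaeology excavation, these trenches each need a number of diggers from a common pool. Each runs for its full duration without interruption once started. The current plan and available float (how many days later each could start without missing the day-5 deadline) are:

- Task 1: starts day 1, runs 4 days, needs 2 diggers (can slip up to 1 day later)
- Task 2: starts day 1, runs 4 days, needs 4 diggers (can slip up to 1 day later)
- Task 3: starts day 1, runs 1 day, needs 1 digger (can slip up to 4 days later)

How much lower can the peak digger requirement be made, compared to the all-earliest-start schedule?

Early-start peak: d1:7  d2:6  d3:6  d4:6  d5:0 ⇒ 7.
Leveled (Task 1@1, Task 2@1, Task 3@5): d1:6  d2:6  d3:6  d4:6  d5:1 ⇒ 6.
Reduction 7 − 6 = 1.

1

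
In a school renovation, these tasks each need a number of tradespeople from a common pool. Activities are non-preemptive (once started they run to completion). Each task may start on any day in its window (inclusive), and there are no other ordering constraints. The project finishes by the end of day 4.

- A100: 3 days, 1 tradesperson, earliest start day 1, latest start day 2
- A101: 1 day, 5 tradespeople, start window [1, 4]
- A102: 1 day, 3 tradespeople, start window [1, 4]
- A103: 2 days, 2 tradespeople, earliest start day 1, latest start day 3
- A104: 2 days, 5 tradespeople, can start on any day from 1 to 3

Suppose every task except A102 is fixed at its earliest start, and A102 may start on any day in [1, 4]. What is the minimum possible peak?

A102@1: d1:16  d2:8  d3:1  d4:0 → peak 16
A102@2: d1:13  d2:11  d3:1  d4:0 → peak 13
A102@3: d1:13  d2:8  d3:4  d4:0 → peak 13
A102@4: d1:13  d2:8  d3:1  d4:3 → peak 13
Best is A102@2, peak 13.

13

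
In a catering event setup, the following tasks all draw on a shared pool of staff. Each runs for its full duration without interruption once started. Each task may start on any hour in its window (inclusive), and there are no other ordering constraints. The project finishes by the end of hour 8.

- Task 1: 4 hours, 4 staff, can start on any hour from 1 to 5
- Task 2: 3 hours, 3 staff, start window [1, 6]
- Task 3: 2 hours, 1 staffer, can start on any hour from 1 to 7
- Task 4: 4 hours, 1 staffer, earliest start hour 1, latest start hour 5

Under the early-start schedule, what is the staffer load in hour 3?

8

At early start, hour 3 has: Task 1, Task 2, Task 4.
Demand: 4 + 3 + 1 = 8.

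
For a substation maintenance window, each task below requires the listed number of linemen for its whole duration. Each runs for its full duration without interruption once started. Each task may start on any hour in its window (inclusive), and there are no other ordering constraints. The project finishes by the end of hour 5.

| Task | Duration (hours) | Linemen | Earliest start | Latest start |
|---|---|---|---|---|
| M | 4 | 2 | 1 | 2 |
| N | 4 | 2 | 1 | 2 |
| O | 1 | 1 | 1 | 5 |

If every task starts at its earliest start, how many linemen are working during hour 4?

At early start, hour 4 has: M, N.
Demand: 2 + 2 = 4.

4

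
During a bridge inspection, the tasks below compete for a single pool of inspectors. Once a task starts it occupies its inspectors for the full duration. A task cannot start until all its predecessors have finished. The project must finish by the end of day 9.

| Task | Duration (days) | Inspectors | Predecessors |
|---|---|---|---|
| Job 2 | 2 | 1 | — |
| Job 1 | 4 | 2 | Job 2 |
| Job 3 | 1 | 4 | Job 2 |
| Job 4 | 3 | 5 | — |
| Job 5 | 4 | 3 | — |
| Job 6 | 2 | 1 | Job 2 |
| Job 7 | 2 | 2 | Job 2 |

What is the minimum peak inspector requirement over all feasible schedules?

6

Early-start (Job 2@1, Job 1@3, Job 3@3, Job 4@1, Job 5@1, Job 6@3, Job 7@3) gives peak 17: d1:9  d2:9  d3:17  d4:8  d5:2  d6:2  d7:0  d8:0  d9:0.
Shift Job 1→4, Job 3→4, Job 5→5, Job 6→5, Job 7→8.
Schedule Job 2@1, Job 1@4, Job 3@4, Job 4@1, Job 5@5, Job 6@5, Job 7@8: d1:6  d2:6  d3:5  d4:6  d5:6  d6:6  d7:5  d8:5  d9:2 — peak 6.
Total inspector-days = 47 over 9 days ⇒ peak ≥ ⌈47/9⌉ = 6, so 6 is optimal.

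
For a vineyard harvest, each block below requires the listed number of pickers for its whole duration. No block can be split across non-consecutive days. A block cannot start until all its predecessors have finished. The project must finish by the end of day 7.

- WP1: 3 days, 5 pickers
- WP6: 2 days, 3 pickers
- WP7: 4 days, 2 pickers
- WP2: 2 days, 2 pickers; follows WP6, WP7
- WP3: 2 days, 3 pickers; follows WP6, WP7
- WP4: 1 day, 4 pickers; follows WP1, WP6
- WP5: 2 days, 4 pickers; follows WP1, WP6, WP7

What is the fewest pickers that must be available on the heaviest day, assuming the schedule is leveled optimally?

Schedule WP1@1, WP6@1, WP7@1, WP2@5, WP3@5, WP4@4, WP5@5: d1:10  d2:10  d3:7  d4:6  d5:9  d6:9  d7:0 — peak 10.

10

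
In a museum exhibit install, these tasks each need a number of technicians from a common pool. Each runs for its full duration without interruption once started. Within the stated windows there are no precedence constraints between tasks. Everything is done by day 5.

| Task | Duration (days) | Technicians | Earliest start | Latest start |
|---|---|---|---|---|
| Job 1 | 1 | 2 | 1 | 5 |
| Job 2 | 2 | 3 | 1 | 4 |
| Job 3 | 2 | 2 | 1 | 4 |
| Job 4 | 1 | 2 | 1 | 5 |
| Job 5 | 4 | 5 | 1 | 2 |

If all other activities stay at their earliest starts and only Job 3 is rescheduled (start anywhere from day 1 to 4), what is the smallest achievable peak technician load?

Job 3@1: d1:14  d2:10  d3:5  d4:5  d5:0 → peak 14
Job 3@2: d1:12  d2:10  d3:7  d4:5  d5:0 → peak 12
Job 3@3: d1:12  d2:8  d3:7  d4:7  d5:0 → peak 12
Job 3@4: d1:12  d2:8  d3:5  d4:7  d5:2 → peak 12
Best is Job 3@2, peak 12.

12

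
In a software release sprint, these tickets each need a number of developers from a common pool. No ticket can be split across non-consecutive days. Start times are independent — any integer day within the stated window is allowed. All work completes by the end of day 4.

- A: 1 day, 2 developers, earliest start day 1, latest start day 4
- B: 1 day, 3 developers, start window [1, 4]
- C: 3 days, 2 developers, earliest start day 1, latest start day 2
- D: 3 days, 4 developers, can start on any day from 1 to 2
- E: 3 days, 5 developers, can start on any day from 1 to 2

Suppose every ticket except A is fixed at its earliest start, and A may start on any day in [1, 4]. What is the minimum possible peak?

14

A@1: d1:16  d2:11  d3:11  d4:0 → peak 16
A@2: d1:14  d2:13  d3:11  d4:0 → peak 14
A@3: d1:14  d2:11  d3:13  d4:0 → peak 14
A@4: d1:14  d2:11  d3:11  d4:2 → peak 14
Best is A@2, peak 14.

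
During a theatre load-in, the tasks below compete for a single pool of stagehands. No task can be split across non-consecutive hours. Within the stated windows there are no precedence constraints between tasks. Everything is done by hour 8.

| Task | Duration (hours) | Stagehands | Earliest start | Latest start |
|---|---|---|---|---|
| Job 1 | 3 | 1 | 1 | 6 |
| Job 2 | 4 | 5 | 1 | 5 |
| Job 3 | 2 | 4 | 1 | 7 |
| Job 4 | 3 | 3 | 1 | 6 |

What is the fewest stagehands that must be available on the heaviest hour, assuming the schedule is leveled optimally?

7

Early-start (Job 1@1, Job 2@1, Job 3@1, Job 4@1) gives peak 13: h1:13  h2:13  h3:9  h4:5  h5:0  h6:0  h7:0  h8:0.
Shift Job 3→5, Job 4→5.
Schedule Job 1@1, Job 2@1, Job 3@5, Job 4@5: h1:6  h2:6  h3:6  h4:5  h5:7  h6:7  h7:3  h8:0 — peak 7.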